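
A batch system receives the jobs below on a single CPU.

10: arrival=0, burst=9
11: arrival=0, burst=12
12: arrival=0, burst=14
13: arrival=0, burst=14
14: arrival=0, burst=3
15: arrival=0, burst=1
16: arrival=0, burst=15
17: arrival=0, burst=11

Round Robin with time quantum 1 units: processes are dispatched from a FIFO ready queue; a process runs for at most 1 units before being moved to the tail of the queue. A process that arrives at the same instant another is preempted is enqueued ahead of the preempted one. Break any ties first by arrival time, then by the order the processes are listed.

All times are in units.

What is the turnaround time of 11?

69

Timeline: | 10 0-1 | 11 1-2 | 12 2-3 | 13 3-4 | 14 4-5 | 15 5-6 | 16 6-7 | 17 7-8 | 10 8-9 | 11 9-10 | 12 10-11 | 13 11-12 | 14 12-13 | 16 13-14 | 17 14-15 | 10 15-16 | 11 16-17 | 12 17-18 | 13 18-19 | 14 19-20 | 16 20-21 | 17 21-22 | 10 22-23 | 11 23-24 | 12 24-25 | 13 25-26 | 16 26-27 | 17 27-28 | 10 28-29 | 11 29-30 | 12 30-31 | 13 31-32 | 16 32-33 | 17 33-34 | 10 34-35 | 11 35-36 | 12 36-37 | 13 37-38 | 16 38-39 | 17 39-40 | 10 40-41 | 11 41-42 | 12 42-43 | 13 43-44 | 16 44-45 | 17 45-46 | 10 46-47 | 11 47-48 | 12 48-49 | 13 49-50 | 16 50-51 | 17 51-52 | 10 52-53 | 11 53-54 | 12 54-55 | 13 55-56 | 16 56-57 | 17 57-58 | 11 58-59 | 12 59-60 | 13 60-61 | 16 61-62 | 17 62-63 | 11 63-64 | 12 64-65 | 13 65-66 | 16 66-67 | 17 67-68 | 11 68-69 | 12 69-70 | 13 70-71 | 16 71-72 | 12 72-73 | 13 73-74 | 16 74-75 | 12 75-76 | 13 76-77 | 16 77-79 |
Completion: 10=53  11=69  12=76  13=77  14=20  15=6  16=79  17=68
Turnaround (C−A): 10=53  11=69  12=76  13=77  14=20  15=6  16=79  17=68
Turnaround(11) = completion − arrival = 69 − 0 = 69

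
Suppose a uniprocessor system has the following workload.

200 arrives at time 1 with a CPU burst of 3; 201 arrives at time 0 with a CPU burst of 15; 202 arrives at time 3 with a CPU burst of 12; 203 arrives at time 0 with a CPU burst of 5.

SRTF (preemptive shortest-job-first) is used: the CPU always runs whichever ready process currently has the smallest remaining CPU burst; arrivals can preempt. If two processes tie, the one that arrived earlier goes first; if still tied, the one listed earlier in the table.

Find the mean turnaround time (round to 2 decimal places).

Timeline: | 203 0-1 | 200 1-4 | 203 4-8 | 202 8-20 | 201 20-35 |
Completion: 200=4  201=35  202=20  203=8
Turnaround (C−A): 200=3  201=35  202=17  203=8
Turnaround times: 200=3, 201=35, 202=17, 203=8
Average turnaround = (3+35+17+8) / 4 = 63/4 = 15.75

15.75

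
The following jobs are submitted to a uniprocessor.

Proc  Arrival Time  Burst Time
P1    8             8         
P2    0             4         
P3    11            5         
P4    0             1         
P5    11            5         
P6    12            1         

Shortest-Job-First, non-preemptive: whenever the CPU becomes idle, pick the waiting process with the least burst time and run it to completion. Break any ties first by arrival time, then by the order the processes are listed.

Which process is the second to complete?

Gantt: | P4 0-1 | P2 1-5 | idle 5-8 | P1 8-16 | P6 16-17 | P3 17-22 | P5 22-27 |
Completion: P1=16  P2=5  P3=22  P4=1  P5=27  P6=17
Turnaround (C−A): P1=8  P2=5  P3=11  P4=1  P5=16  P6=5
Finish order: P4 → P2 → P1 → P6 → P3 → P5

P2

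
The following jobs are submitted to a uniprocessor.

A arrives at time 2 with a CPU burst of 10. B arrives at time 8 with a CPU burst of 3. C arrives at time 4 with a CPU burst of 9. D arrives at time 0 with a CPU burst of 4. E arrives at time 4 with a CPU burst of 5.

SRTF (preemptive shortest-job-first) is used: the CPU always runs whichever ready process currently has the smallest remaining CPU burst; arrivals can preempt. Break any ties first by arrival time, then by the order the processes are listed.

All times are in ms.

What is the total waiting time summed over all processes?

28

Timeline: | D 0-4 | E 4-9 | B 9-12 | C 12-21 | A 21-31 |
Completion: A=31  B=12  C=21  D=4  E=9
Waiting = turnaround − burst: A=19, B=1, C=8, D=0, E=0
Total waiting = 19 + 1 + 8 + 0 + 0 = 28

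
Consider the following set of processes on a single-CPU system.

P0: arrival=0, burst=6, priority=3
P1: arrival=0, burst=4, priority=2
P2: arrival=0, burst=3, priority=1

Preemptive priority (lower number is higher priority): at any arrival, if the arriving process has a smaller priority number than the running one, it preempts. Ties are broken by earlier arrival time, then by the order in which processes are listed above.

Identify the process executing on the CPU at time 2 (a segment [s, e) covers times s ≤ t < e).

P2

Timeline: | P2 0-3 | P1 3-7 | P0 7-13 |
Completion: P0=13  P1=7  P2=3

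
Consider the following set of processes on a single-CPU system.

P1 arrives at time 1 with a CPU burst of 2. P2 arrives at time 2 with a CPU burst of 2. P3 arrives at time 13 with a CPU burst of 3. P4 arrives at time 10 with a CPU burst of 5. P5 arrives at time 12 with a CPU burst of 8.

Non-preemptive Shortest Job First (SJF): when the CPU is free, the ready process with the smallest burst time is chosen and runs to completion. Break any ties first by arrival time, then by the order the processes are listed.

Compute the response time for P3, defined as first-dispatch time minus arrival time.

2

Schedule: | idle 0-1 | P1 1-3 | P2 3-5 | idle 5-10 | P4 10-15 | P3 15-18 | P5 18-26 |
Completion: P1=3  P2=5  P3=18  P4=15  P5=26
Turnaround (C−A): P1=2  P2=3  P3=5  P4=5  P5=14
Response(P3) = first start − arrival = 15 − 13 = 2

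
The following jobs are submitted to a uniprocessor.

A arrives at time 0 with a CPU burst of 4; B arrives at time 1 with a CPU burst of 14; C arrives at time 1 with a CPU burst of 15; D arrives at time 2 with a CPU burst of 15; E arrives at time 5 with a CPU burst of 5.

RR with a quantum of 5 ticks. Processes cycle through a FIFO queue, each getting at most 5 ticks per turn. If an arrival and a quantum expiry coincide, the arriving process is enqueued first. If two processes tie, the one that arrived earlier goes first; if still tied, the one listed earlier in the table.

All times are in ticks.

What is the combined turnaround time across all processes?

163

Timeline: | A 0-4 | B 4-9 | C 9-14 | D 14-19 | E 19-24 | B 24-29 | C 29-34 | D 34-39 | B 39-43 | C 43-48 | D 48-53 |
Completion: A=4  B=43  C=48  D=53  E=24
Turnaround (C−A): A=4  B=42  C=47  D=51  E=19
Turnaround = completion − arrival: A=4, B=42, C=47, D=51, E=19
Total turnaround = 4 + 42 + 47 + 51 + 19 = 163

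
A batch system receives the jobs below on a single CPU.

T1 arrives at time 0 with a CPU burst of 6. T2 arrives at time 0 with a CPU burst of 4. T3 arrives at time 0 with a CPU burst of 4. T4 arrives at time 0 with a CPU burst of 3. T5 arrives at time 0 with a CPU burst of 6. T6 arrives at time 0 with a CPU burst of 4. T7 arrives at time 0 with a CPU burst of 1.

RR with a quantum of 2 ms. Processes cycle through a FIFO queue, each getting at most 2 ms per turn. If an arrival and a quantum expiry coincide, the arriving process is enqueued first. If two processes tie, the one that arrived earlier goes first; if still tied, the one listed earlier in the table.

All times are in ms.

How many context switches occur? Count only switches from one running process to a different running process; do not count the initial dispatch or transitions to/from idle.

14

Schedule: | T1 0-2 | T2 2-4 | T3 4-6 | T4 6-8 | T5 8-10 | T6 10-12 | T7 12-13 | T1 13-15 | T2 15-17 | T3 17-19 | T4 19-20 | T5 20-22 | T6 22-24 | T1 24-26 | T5 26-28 |
Completion: T1=26  T2=17  T3=19  T4=20  T5=28  T6=24  T7=13
Turnaround (C−A): T1=26  T2=17  T3=19  T4=20  T5=28  T6=24  T7=13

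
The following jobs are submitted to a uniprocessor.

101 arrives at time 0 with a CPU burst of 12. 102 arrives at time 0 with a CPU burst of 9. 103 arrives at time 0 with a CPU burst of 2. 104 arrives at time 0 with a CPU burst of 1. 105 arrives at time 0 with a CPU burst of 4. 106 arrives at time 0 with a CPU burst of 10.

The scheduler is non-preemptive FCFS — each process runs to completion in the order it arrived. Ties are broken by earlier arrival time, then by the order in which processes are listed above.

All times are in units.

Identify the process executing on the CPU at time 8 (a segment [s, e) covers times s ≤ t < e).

Gantt: | 101 0-12 | 102 12-21 | 103 21-23 | 104 23-24 | 105 24-28 | 106 28-38 |
Completion: 101=12  102=21  103=23  104=24  105=28  106=38

101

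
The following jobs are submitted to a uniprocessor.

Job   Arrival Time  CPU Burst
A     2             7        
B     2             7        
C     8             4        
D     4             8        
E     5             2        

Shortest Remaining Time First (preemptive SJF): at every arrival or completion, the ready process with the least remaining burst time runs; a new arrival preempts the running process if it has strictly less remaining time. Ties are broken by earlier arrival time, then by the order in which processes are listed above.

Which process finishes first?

Timeline: | idle 0-2 | A 2-5 | E 5-7 | A 7-11 | C 11-15 | B 15-22 | D 22-30 |
Completion: A=11  B=22  C=15  D=30  E=7
Turnaround (C−A): A=9  B=20  C=7  D=26  E=2
Finish order: E → A → C → B → D

E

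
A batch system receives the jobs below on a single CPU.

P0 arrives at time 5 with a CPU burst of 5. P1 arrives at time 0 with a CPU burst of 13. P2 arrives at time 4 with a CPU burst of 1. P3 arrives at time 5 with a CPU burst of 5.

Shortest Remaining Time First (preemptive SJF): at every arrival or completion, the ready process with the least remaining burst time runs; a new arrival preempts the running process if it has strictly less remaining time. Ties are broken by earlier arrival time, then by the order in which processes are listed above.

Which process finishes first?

P2

Gantt: | P1 0-4 | P2 4-5 | P0 5-10 | P3 10-15 | P1 15-24 |
Completion: P0=10  P1=24  P2=5  P3=15
Finish order: P2 → P0 → P3 → P1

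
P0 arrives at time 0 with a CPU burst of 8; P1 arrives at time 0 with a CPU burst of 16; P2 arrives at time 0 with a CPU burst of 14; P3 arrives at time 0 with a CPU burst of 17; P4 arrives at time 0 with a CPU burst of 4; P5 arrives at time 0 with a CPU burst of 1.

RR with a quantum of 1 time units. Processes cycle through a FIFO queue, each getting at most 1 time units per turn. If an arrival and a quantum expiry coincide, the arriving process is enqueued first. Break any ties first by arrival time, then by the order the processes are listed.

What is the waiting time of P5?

Gantt: | P0 0-1 | P1 1-2 | P2 2-3 | P3 3-4 | P4 4-5 | P5 5-6 | P0 6-7 | P1 7-8 | P2 8-9 | P3 9-10 | P4 10-11 | P0 11-12 | P1 12-13 | P2 13-14 | P3 14-15 | P4 15-16 | P0 16-17 | P1 17-18 | P2 18-19 | P3 19-20 | P4 20-21 | P0 21-22 | P1 22-23 | P2 23-24 | P3 24-25 | P0 25-26 | P1 26-27 | P2 27-28 | P3 28-29 | P0 29-30 | P1 30-31 | P2 31-32 | P3 32-33 | P0 33-34 | P1 34-35 | P2 35-36 | P3 36-37 | P1 37-38 | P2 38-39 | P3 39-40 | P1 40-41 | P2 41-42 | P3 42-43 | P1 43-44 | P2 44-45 | P3 45-46 | P1 46-47 | P2 47-48 | P3 48-49 | P1 49-50 | P2 50-51 | P3 51-52 | P1 52-53 | P2 53-54 | P3 54-55 | P1 55-56 | P3 56-57 | P1 57-58 | P3 58-60 |
Completion: P0=34  P1=58  P2=54  P3=60  P4=21  P5=6
Waiting(P5) = turnaround − burst = 6 − 1 = 5

5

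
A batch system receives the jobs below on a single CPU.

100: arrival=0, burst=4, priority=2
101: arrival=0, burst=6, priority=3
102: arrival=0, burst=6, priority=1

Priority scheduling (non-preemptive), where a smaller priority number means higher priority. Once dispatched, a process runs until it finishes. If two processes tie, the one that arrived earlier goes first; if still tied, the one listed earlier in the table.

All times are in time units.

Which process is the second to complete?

100

Gantt: | 102 0-6 | 100 6-10 | 101 10-16 |
Completion: 100=10  101=16  102=6
Turnaround (C−A): 100=10  101=16  102=6
Finish order: 102 → 100 → 101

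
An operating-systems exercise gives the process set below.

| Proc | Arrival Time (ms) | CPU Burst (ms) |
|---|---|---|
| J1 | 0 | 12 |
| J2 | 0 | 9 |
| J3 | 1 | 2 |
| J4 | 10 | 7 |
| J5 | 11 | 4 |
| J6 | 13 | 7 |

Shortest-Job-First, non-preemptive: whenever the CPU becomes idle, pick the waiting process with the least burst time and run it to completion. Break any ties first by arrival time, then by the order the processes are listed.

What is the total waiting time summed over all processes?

Gantt: | J2 0-9 | J3 9-11 | J5 11-15 | J4 15-22 | J6 22-29 | J1 29-41 |
Completion: J1=41  J2=9  J3=11  J4=22  J5=15  J6=29
Turnaround (C−A): J1=41  J2=9  J3=10  J4=12  J5=4  J6=16
Waiting = turnaround − burst: J1=29, J2=0, J3=8, J4=5, J5=0, J6=9
Total waiting = 29 + 0 + 8 + 5 + 0 + 9 = 51

51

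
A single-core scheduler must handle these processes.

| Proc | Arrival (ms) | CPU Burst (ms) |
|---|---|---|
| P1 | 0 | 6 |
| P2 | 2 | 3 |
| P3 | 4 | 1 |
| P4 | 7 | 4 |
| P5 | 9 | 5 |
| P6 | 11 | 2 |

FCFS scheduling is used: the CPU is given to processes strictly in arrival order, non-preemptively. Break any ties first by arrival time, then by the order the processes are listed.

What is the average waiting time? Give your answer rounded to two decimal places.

4.17

Gantt: | P1 0-6 | P2 6-9 | P3 9-10 | P4 10-14 | P5 14-19 | P6 19-21 |
Completion: P1=6  P2=9  P3=10  P4=14  P5=19  P6=21
Turnaround (C−A): P1=6  P2=7  P3=6  P4=7  P5=10  P6=10
Waiting times: P1=0, P2=4, P3=5, P4=3, P5=5, P6=8
Average waiting = (0+4+5+3+5+8) / 6 = 25/6 = 4.17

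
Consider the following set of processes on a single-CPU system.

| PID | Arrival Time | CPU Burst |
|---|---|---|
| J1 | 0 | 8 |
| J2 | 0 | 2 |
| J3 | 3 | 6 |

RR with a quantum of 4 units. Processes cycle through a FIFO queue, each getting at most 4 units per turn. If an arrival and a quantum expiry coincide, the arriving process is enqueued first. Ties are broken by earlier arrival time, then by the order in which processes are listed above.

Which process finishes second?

Gantt: | J1 0-4 | J2 4-6 | J3 6-10 | J1 10-14 | J3 14-16 |
Completion: J1=14  J2=6  J3=16
Turnaround (C−A): J1=14  J2=6  J3=13
Finish order: J2 → J1 → J3

J1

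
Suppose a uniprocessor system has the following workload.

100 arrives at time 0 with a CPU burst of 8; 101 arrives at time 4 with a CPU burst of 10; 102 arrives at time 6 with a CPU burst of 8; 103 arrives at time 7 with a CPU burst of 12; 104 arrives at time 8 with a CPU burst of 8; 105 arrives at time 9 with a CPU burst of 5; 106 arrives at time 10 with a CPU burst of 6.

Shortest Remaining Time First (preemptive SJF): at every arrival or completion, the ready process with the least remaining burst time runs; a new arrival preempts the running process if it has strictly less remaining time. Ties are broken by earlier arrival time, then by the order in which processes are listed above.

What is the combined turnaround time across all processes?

Schedule: | 100 0-8 | 102 8-9 | 105 9-14 | 106 14-20 | 102 20-27 | 104 27-35 | 101 35-45 | 103 45-57 |
Completion: 100=8  101=45  102=27  103=57  104=35  105=14  106=20
Turnaround (C−A): 100=8  101=41  102=21  103=50  104=27  105=5  106=10
Turnaround = completion − arrival: 100=8, 101=41, 102=21, 103=50, 104=27, 105=5, 106=10
Total turnaround = 8 + 41 + 21 + 50 + 27 + 5 + 10 = 162

162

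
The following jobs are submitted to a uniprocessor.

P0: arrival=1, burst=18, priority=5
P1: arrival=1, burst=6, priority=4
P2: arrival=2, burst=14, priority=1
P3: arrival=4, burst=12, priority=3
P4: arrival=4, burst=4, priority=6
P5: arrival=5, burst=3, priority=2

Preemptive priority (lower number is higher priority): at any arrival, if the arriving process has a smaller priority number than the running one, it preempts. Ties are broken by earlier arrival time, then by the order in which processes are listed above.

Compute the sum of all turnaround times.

197

Gantt: | idle 0-1 | P1 1-2 | P2 2-16 | P5 16-19 | P3 19-31 | P1 31-36 | P0 36-54 | P4 54-58 |
Completion: P0=54  P1=36  P2=16  P3=31  P4=58  P5=19
Turnaround (C−A): P0=53  P1=35  P2=14  P3=27  P4=54  P5=14
Turnaround = completion − arrival: P0=53, P1=35, P2=14, P3=27, P4=54, P5=14
Total turnaround = 53 + 35 + 14 + 27 + 54 + 14 = 197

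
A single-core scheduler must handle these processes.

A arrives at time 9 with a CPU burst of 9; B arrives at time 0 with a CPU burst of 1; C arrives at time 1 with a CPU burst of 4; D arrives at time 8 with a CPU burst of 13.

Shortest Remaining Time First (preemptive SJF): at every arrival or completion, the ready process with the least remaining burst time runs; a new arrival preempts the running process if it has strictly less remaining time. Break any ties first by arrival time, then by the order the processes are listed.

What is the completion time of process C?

Timeline: | B 0-1 | C 1-5 | idle 5-8 | D 8-9 | A 9-18 | D 18-30 |
Completion: A=18  B=1  C=5  D=30
Turnaround (C−A): A=9  B=1  C=4  D=22

5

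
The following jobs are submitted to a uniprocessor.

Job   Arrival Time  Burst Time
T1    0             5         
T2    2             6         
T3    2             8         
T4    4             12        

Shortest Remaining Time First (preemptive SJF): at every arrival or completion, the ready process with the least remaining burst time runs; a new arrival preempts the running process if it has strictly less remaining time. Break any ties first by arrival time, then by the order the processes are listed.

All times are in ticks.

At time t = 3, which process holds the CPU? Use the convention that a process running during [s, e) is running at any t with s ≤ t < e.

Gantt: | T1 0-5 | T2 5-11 | T3 11-19 | T4 19-31 |
Completion: T1=5  T2=11  T3=19  T4=31
Turnaround (C−A): T1=5  T2=9  T3=17  T4=27

T1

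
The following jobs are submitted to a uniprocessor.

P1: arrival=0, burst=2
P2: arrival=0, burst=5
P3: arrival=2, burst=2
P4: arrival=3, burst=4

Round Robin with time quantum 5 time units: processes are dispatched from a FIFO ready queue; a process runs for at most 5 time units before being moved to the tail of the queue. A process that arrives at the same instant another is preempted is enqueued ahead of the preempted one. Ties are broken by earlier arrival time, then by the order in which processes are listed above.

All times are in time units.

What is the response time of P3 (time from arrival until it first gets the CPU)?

5

Schedule: | P1 0-2 | P2 2-7 | P3 7-9 | P4 9-13 |
Completion: P1=2  P2=7  P3=9  P4=13
Response(P3) = first start − arrival = 7 − 2 = 5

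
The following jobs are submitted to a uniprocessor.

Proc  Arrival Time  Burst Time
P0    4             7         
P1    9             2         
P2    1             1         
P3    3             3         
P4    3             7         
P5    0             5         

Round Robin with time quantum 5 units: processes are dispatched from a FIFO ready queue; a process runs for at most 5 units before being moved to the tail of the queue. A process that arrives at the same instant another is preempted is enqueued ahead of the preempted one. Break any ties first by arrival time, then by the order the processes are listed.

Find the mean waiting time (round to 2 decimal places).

Gantt: | P5 0-5 | P2 5-6 | P3 6-9 | P4 9-14 | P0 14-19 | P1 19-21 | P4 21-23 | P0 23-25 |
Completion: P0=25  P1=21  P2=6  P3=9  P4=23  P5=5
Turnaround (C−A): P0=21  P1=12  P2=5  P3=6  P4=20  P5=5
Waiting times: P0=14, P1=10, P2=4, P3=3, P4=13, P5=0
Average waiting = (14+10+4+3+13+0) / 6 = 44/6 = 7.33

7.33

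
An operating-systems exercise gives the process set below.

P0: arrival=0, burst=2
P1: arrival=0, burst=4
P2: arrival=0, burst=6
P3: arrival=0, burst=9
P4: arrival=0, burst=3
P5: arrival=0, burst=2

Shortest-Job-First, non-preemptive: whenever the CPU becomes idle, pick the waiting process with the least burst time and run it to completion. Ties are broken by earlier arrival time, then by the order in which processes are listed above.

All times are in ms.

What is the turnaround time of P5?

Schedule: | P0 0-2 | P5 2-4 | P4 4-7 | P1 7-11 | P2 11-17 | P3 17-26 |
Completion: P0=2  P1=11  P2=17  P3=26  P4=7  P5=4
Turnaround (C−A): P0=2  P1=11  P2=17  P3=26  P4=7  P5=4
Turnaround(P5) = completion − arrival = 4 − 0 = 4

4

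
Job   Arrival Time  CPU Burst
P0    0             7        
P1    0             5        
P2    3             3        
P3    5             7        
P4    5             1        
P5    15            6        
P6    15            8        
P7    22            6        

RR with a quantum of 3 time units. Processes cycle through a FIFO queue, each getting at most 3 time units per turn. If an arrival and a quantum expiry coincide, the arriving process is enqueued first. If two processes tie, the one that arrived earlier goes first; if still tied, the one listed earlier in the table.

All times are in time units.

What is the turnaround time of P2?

Timeline: | P0 0-3 | P1 3-6 | P2 6-9 | P0 9-12 | P3 12-15 | P4 15-16 | P1 16-18 | P0 18-19 | P5 19-22 | P6 22-25 | P3 25-28 | P7 28-31 | P5 31-34 | P6 34-37 | P3 37-38 | P7 38-41 | P6 41-43 |
Completion: P0=19  P1=18  P2=9  P3=38  P4=16  P5=34  P6=43  P7=41
Turnaround (C−A): P0=19  P1=18  P2=6  P3=33  P4=11  P5=19  P6=28  P7=19
Turnaround(P2) = completion − arrival = 9 − 3 = 6

6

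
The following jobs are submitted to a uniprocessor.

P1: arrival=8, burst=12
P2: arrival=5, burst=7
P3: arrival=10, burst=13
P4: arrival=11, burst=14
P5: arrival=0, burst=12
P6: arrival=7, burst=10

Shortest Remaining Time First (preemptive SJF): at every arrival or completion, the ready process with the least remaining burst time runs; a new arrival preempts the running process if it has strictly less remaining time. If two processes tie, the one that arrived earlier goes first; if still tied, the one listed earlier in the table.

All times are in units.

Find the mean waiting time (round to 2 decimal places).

19.00

Timeline: | P5 0-12 | P2 12-19 | P6 19-29 | P1 29-41 | P3 41-54 | P4 54-68 |
Completion: P1=41  P2=19  P3=54  P4=68  P5=12  P6=29
Turnaround (C−A): P1=33  P2=14  P3=44  P4=57  P5=12  P6=22
Waiting times: P1=21, P2=7, P3=31, P4=43, P5=0, P6=12
Average waiting = (21+7+31+43+0+12) / 6 = 114/6 = 19.00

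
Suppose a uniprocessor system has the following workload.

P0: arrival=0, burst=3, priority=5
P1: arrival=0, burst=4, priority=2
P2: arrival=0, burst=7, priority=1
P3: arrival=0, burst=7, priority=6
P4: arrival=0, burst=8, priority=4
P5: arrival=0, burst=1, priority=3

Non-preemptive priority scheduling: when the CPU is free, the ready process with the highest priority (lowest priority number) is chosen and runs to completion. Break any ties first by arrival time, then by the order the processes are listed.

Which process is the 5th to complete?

Timeline: | P2 0-7 | P1 7-11 | P5 11-12 | P4 12-20 | P0 20-23 | P3 23-30 |
Completion: P0=23  P1=11  P2=7  P3=30  P4=20  P5=12
Turnaround (C−A): P0=23  P1=11  P2=7  P3=30  P4=20  P5=12
Finish order: P2 → P1 → P5 → P4 → P0 → P3

P0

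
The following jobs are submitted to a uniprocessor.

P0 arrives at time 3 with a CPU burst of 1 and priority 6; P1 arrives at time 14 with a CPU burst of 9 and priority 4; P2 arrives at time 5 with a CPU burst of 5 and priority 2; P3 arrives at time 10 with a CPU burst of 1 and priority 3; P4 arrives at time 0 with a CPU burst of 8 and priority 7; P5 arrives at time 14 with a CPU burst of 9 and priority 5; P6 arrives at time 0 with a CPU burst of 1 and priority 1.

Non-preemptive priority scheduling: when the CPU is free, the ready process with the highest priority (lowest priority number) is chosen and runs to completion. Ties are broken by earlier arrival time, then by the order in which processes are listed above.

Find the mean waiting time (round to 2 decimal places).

7.14

Schedule: | P6 0-1 | P4 1-9 | P2 9-14 | P3 14-15 | P1 15-24 | P5 24-33 | P0 33-34 |
Completion: P0=34  P1=24  P2=14  P3=15  P4=9  P5=33  P6=1
Turnaround (C−A): P0=31  P1=10  P2=9  P3=5  P4=9  P5=19  P6=1
Waiting times: P0=30, P1=1, P2=4, P3=4, P4=1, P5=10, P6=0
Average waiting = (30+1+4+4+1+10+0) / 7 = 50/7 = 7.14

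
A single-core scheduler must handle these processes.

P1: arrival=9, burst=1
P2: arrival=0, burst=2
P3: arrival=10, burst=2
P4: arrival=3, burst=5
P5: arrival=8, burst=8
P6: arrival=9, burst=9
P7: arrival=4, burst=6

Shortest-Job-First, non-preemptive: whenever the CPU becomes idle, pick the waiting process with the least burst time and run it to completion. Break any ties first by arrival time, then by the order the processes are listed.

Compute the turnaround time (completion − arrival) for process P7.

10

Gantt: | P2 0-2 | idle 2-3 | P4 3-8 | P7 8-14 | P1 14-15 | P3 15-17 | P5 17-25 | P6 25-34 |
Completion: P1=15  P2=2  P3=17  P4=8  P5=25  P6=34  P7=14
Turnaround(P7) = completion − arrival = 14 − 4 = 10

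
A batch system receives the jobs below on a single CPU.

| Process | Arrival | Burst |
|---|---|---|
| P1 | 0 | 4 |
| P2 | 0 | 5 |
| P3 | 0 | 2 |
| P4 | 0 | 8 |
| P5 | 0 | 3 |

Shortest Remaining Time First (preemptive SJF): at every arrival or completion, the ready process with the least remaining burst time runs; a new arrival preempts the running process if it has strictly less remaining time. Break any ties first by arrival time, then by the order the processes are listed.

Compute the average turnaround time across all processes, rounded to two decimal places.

Schedule: | P3 0-2 | P5 2-5 | P1 5-9 | P2 9-14 | P4 14-22 |
Completion: P1=9  P2=14  P3=2  P4=22  P5=5
Turnaround (C−A): P1=9  P2=14  P3=2  P4=22  P5=5
Turnaround times: P1=9, P2=14, P3=2, P4=22, P5=5
Average turnaround = (9+14+2+22+5) / 5 = 52/5 = 10.40

10.40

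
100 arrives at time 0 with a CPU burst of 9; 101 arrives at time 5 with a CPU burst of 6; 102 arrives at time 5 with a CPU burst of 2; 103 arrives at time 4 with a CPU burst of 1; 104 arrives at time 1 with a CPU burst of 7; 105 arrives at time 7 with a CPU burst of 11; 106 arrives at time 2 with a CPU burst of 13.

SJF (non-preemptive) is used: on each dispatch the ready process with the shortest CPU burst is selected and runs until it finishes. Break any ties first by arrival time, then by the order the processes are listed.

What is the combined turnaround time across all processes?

Timeline: | 100 0-9 | 103 9-10 | 102 10-12 | 101 12-18 | 104 18-25 | 105 25-36 | 106 36-49 |
Completion: 100=9  101=18  102=12  103=10  104=25  105=36  106=49
Turnaround (C−A): 100=9  101=13  102=7  103=6  104=24  105=29  106=47
Turnaround = completion − arrival: 100=9, 101=13, 102=7, 103=6, 104=24, 105=29, 106=47
Total turnaround = 9 + 13 + 7 + 6 + 24 + 29 + 47 = 135

135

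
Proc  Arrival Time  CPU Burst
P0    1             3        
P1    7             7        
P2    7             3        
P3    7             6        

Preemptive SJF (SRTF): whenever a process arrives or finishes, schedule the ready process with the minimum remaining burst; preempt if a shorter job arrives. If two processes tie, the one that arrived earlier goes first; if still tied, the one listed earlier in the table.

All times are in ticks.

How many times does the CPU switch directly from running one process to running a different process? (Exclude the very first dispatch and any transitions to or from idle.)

Gantt: | idle 0-1 | P0 1-4 | idle 4-7 | P2 7-10 | P3 10-16 | P1 16-23 |
Completion: P0=4  P1=23  P2=10  P3=16
Turnaround (C−A): P0=3  P1=16  P2=3  P3=9

2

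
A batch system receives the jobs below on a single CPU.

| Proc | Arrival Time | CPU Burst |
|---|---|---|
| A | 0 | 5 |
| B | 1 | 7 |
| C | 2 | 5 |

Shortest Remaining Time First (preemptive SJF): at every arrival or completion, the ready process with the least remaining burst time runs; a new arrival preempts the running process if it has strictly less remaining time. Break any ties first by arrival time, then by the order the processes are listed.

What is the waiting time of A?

Gantt: | A 0-5 | C 5-10 | B 10-17 |
Completion: A=5  B=17  C=10
Turnaround (C−A): A=5  B=16  C=8
Waiting(A) = turnaround − burst = 5 − 5 = 0

0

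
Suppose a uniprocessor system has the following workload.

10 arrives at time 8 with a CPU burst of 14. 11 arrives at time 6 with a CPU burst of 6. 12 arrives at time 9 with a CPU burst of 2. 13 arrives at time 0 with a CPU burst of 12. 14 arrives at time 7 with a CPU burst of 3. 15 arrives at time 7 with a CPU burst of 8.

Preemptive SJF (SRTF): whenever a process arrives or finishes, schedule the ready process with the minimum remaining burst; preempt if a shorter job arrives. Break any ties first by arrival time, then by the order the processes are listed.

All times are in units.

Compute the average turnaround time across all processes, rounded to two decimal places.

16.83

Gantt: | 13 0-7 | 14 7-10 | 12 10-12 | 13 12-17 | 11 17-23 | 15 23-31 | 10 31-45 |
Completion: 10=45  11=23  12=12  13=17  14=10  15=31
Turnaround times: 10=37, 11=17, 12=3, 13=17, 14=3, 15=24
Average turnaround = (37+17+3+17+3+24) / 6 = 101/6 = 16.83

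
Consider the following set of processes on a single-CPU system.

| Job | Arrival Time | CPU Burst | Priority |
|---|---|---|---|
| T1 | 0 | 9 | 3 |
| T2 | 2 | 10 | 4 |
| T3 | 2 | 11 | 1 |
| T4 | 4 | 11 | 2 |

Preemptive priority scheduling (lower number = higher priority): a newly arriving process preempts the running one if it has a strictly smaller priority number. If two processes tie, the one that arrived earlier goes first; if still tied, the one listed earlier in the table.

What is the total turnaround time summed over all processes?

Timeline: | T1 0-2 | T3 2-13 | T4 13-24 | T1 24-31 | T2 31-41 |
Completion: T1=31  T2=41  T3=13  T4=24
Turnaround (C−A): T1=31  T2=39  T3=11  T4=20
Turnaround = completion − arrival: T1=31, T2=39, T3=11, T4=20
Total turnaround = 31 + 39 + 11 + 20 = 101

101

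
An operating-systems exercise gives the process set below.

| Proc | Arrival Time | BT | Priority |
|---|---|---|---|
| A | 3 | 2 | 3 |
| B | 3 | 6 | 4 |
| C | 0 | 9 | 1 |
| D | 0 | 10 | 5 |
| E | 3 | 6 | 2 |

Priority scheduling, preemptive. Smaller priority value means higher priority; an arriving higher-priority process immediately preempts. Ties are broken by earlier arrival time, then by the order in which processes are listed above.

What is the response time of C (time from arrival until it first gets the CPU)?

0

Timeline: | C 0-9 | E 9-15 | A 15-17 | B 17-23 | D 23-33 |
Completion: A=17  B=23  C=9  D=33  E=15
Turnaround (C−A): A=14  B=20  C=9  D=33  E=12
Response(C) = first start − arrival = 0 − 0 = 0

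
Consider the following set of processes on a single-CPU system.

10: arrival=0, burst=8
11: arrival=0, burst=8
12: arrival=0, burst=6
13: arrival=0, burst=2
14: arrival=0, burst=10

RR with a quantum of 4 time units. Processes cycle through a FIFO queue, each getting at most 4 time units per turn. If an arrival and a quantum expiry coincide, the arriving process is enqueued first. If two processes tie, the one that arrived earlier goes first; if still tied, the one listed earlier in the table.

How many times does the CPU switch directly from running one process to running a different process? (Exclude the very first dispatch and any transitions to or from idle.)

Timeline: | 10 0-4 | 11 4-8 | 12 8-12 | 13 12-14 | 14 14-18 | 10 18-22 | 11 22-26 | 12 26-28 | 14 28-34 |
Completion: 10=22  11=26  12=28  13=14  14=34

8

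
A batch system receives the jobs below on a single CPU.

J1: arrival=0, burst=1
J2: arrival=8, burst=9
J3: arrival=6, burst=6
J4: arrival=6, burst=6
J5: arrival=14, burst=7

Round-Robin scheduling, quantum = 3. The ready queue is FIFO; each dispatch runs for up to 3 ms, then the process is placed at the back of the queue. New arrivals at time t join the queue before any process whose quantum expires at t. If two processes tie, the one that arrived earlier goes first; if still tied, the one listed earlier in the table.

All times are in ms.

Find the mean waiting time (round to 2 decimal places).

8.80

Schedule: | J1 0-1 | idle 1-6 | J3 6-9 | J4 9-12 | J2 12-15 | J3 15-18 | J4 18-21 | J5 21-24 | J2 24-27 | J5 27-30 | J2 30-33 | J5 33-34 |
Completion: J1=1  J2=33  J3=18  J4=21  J5=34
Turnaround (C−A): J1=1  J2=25  J3=12  J4=15  J5=20
Waiting times: J1=0, J2=16, J3=6, J4=9, J5=13
Average waiting = (0+16+6+9+13) / 5 = 44/5 = 8.80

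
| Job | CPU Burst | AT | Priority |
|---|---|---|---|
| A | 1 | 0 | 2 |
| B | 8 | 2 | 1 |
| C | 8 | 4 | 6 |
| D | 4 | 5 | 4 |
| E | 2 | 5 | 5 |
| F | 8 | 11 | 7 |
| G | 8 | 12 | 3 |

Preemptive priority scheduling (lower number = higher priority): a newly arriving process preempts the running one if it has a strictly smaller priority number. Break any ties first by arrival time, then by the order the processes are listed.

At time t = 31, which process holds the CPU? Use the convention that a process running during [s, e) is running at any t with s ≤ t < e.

Timeline: | A 0-1 | idle 1-2 | B 2-10 | D 10-12 | G 12-20 | D 20-22 | E 22-24 | C 24-32 | F 32-40 |
Completion: A=1  B=10  C=32  D=22  E=24  F=40  G=20
Turnaround (C−A): A=1  B=8  C=28  D=17  E=19  F=29  G=8

C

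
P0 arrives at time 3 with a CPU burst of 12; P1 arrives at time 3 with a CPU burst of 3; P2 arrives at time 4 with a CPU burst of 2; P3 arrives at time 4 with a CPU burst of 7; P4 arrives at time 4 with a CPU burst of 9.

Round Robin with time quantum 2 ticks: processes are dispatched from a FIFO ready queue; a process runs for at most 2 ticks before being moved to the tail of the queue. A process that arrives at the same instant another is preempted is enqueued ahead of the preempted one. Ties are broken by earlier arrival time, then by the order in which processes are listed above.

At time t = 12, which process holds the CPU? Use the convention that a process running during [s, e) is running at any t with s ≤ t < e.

P4

Schedule: | idle 0-3 | P0 3-5 | P1 5-7 | P2 7-9 | P3 9-11 | P4 11-13 | P0 13-15 | P1 15-16 | P3 16-18 | P4 18-20 | P0 20-22 | P3 22-24 | P4 24-26 | P0 26-28 | P3 28-29 | P4 29-31 | P0 31-33 | P4 33-34 | P0 34-36 |
Completion: P0=36  P1=16  P2=9  P3=29  P4=34
Turnaround (C−A): P0=33  P1=13  P2=5  P3=25  P4=30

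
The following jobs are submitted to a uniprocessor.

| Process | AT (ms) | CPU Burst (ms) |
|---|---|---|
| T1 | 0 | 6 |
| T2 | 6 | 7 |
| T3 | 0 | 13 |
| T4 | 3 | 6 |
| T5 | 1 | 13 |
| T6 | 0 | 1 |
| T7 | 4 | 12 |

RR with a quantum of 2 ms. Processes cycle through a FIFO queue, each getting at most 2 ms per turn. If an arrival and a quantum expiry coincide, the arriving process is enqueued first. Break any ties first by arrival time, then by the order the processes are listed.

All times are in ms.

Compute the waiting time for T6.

4

Schedule: | T1 0-2 | T3 2-4 | T6 4-5 | T5 5-7 | T1 7-9 | T4 9-11 | T7 11-13 | T3 13-15 | T2 15-17 | T5 17-19 | T1 19-21 | T4 21-23 | T7 23-25 | T3 25-27 | T2 27-29 | T5 29-31 | T4 31-33 | T7 33-35 | T3 35-37 | T2 37-39 | T5 39-41 | T7 41-43 | T3 43-45 | T2 45-46 | T5 46-48 | T7 48-50 | T3 50-52 | T5 52-54 | T7 54-56 | T3 56-57 | T5 57-58 |
Completion: T1=21  T2=46  T3=57  T4=33  T5=58  T6=5  T7=56
Turnaround (C−A): T1=21  T2=40  T3=57  T4=30  T5=57  T6=5  T7=52
Waiting(T6) = turnaround − burst = 5 − 1 = 4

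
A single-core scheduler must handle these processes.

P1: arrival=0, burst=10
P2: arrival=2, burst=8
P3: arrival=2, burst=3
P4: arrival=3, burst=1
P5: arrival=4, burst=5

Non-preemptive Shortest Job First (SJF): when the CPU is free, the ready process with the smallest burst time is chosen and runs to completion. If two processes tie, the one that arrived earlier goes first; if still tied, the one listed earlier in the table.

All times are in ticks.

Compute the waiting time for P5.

10

Schedule: | P1 0-10 | P4 10-11 | P3 11-14 | P5 14-19 | P2 19-27 |
Completion: P1=10  P2=27  P3=14  P4=11  P5=19
Turnaround (C−A): P1=10  P2=25  P3=12  P4=8  P5=15
Waiting(P5) = turnaround − burst = 15 − 5 = 10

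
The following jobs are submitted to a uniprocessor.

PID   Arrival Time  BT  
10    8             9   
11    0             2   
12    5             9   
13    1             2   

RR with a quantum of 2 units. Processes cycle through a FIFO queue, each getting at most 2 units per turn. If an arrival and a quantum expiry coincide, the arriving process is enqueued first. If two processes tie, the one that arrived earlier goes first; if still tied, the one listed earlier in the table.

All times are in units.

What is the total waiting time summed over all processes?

13

Timeline: | 11 0-2 | 13 2-4 | idle 4-5 | 12 5-9 | 10 9-11 | 12 11-13 | 10 13-15 | 12 15-17 | 10 17-19 | 12 19-20 | 10 20-23 |
Completion: 10=23  11=2  12=20  13=4
Turnaround (C−A): 10=15  11=2  12=15  13=3
Waiting = turnaround − burst: 10=6, 11=0, 12=6, 13=1
Total waiting = 6 + 0 + 6 + 1 = 13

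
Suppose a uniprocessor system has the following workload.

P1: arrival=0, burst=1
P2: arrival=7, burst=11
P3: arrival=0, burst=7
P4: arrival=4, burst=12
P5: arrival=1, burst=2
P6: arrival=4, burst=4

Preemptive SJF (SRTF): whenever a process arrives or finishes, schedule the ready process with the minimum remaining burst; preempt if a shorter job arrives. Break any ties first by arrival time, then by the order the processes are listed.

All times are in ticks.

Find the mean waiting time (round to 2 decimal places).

Gantt: | P1 0-1 | P5 1-3 | P3 3-4 | P6 4-8 | P3 8-14 | P2 14-25 | P4 25-37 |
Completion: P1=1  P2=25  P3=14  P4=37  P5=3  P6=8
Turnaround (C−A): P1=1  P2=18  P3=14  P4=33  P5=2  P6=4
Waiting times: P1=0, P2=7, P3=7, P4=21, P5=0, P6=0
Average waiting = (0+7+7+21+0+0) / 6 = 35/6 = 5.83

5.83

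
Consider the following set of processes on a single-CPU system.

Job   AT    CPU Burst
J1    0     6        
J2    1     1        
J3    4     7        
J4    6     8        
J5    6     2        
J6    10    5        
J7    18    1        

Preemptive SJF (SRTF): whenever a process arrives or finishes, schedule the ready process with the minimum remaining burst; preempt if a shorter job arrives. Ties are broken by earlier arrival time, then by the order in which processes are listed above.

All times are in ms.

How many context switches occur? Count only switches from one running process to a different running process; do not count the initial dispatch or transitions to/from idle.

9

Gantt: | J1 0-1 | J2 1-2 | J1 2-7 | J5 7-9 | J3 9-10 | J6 10-15 | J3 15-18 | J7 18-19 | J3 19-22 | J4 22-30 |
Completion: J1=7  J2=2  J3=22  J4=30  J5=9  J6=15  J7=19
Turnaround (C−A): J1=7  J2=1  J3=18  J4=24  J5=3  J6=5  J7=1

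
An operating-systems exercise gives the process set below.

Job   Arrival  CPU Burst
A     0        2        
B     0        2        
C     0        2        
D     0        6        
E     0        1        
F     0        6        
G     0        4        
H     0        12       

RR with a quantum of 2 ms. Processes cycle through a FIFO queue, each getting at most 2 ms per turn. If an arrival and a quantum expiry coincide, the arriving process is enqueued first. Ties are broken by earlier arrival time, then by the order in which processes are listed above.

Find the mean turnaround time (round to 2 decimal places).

Timeline: | A 0-2 | B 2-4 | C 4-6 | D 6-8 | E 8-9 | F 9-11 | G 11-13 | H 13-15 | D 15-17 | F 17-19 | G 19-21 | H 21-23 | D 23-25 | F 25-27 | H 27-35 |
Completion: A=2  B=4  C=6  D=25  E=9  F=27  G=21  H=35
Turnaround times: A=2, B=4, C=6, D=25, E=9, F=27, G=21, H=35
Average turnaround = (2+4+6+25+9+27+21+35) / 8 = 129/8 = 16.13

16.13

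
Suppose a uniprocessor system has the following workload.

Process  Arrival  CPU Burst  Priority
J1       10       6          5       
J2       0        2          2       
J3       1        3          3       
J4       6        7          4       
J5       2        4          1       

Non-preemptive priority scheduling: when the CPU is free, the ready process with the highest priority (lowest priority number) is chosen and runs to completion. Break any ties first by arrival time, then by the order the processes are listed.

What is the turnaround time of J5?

4

Schedule: | J2 0-2 | J5 2-6 | J3 6-9 | J4 9-16 | J1 16-22 |
Completion: J1=22  J2=2  J3=9  J4=16  J5=6
Turnaround (C−A): J1=12  J2=2  J3=8  J4=10  J5=4
Turnaround(J5) = completion − arrival = 6 − 2 = 4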